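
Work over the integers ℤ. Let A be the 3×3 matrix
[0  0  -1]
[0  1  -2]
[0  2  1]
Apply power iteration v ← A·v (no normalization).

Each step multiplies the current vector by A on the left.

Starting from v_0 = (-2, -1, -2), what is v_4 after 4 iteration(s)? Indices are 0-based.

v_0 = (-2, -1, -2).
v_1 = A·v_0 = (2, 3, -4).
v_2 = A·v_1 = (4, 11, 2).
v_3 = A·v_2 = (-2, 7, 24).
v_4 = A·v_3 = (-24, -41, 38).

v_4 = (-24, -41, 38)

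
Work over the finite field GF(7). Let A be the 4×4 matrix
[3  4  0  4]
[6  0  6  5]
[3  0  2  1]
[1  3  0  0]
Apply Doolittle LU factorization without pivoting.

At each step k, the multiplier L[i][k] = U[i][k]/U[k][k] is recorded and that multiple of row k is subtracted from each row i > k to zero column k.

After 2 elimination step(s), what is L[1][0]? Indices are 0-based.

L[1][0] = 2

[col 0] pivot 3
  R1 -= 2*R0 → (0, 6, 6, 4)  (L[1][0] := 2)
  R2 -= 1*R0 → (0, 3, 2, 4)  (L[2][0] := 1)
  R3 -= 5*R0 → (0, 4, 0, 1)  (L[3][0] := 5)
[col 1] pivot 6
  R2 -= 4*R1 → (0, 0, 6, 2)  (L[2][1] := 4)
  R3 -= 3*R1 → (0, 0, 3, 3)  (L[3][1] := 3)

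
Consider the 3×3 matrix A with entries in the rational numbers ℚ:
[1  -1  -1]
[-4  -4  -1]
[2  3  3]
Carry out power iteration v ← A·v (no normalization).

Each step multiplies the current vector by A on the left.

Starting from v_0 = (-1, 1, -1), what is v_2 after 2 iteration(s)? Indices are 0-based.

v_2 = (0, 2, -5)

v_0 = (-1, 1, -1).
v_1 = A·v_0 = (-1, 1, -2).
v_2 = A·v_1 = (0, 2, -5).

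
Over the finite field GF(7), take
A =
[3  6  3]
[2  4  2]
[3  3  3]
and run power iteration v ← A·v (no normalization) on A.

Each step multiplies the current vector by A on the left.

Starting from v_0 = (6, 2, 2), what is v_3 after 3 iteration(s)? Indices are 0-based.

v_3 = (5, 1, 0)

v_0 = (6, 2, 2).
v_1 = A·v_0 = (1, 3, 2).
v_2 = A·v_1 = (6, 4, 4).
v_3 = A·v_2 = (5, 1, 0).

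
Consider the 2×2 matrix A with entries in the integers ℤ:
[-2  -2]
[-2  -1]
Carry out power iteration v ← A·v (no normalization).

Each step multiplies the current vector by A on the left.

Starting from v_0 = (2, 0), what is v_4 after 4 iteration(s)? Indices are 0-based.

v_4 = (200, 156)

v_0 = (2, 0).
v_1 = A·v_0 = (-4, -4).
v_2 = A·v_1 = (16, 12).
v_3 = A·v_2 = (-56, -44).
v_4 = A·v_3 = (200, 156).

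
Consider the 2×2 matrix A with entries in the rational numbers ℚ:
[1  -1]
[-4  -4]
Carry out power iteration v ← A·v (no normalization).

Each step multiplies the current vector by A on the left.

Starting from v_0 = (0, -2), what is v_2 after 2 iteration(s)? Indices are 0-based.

v_2 = (-6, -40)

v_0 = (0, -2).
v_1 = A·v_0 = (2, 8).
v_2 = A·v_1 = (-6, -40).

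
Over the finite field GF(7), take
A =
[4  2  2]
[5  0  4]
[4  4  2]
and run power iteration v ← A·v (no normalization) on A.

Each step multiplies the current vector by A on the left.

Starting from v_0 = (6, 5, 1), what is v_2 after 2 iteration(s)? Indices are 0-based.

v_0 = (6, 5, 1).
v_1 = A·v_0 = (1, 6, 4).
v_2 = A·v_1 = (3, 0, 1).

v_2 = (3, 0, 1)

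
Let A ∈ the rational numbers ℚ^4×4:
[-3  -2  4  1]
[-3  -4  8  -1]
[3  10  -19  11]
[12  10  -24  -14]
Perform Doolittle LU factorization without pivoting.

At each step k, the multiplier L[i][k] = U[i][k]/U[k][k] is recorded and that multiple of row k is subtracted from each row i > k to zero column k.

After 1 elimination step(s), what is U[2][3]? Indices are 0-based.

U[2][3] = 12

k=0: U[0][0]=-3
  eliminate (1,0): mult=1, new row 1: (0, -2, 4, -2); set L[1][0]=1
  eliminate (2,0): mult=-1, new row 2: (0, 8, -15, 12); set L[2][0]=-1
  eliminate (3,0): mult=-4, new row 3: (0, 2, -8, -10); set L[3][0]=-4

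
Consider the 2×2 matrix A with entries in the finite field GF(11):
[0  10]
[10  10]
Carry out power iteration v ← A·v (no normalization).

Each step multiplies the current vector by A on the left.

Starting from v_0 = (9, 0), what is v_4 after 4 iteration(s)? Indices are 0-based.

v_4 = (7, 5)

v_0 = (9, 0).
v_1 = A·v_0 = (0, 2).
v_2 = A·v_1 = (9, 9).
v_3 = A·v_2 = (2, 4).
v_4 = A·v_3 = (7, 5).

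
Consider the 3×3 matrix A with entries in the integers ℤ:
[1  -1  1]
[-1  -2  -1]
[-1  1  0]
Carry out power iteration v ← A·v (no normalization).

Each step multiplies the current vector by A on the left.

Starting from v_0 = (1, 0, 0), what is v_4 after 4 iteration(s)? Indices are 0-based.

v_4 = (1, 8, 0)

v_0 = (1, 0, 0).
v_1 = A·v_0 = (1, -1, -1).
v_2 = A·v_1 = (1, 2, -2).
v_3 = A·v_2 = (-3, -3, 1).
v_4 = A·v_3 = (1, 8, 0).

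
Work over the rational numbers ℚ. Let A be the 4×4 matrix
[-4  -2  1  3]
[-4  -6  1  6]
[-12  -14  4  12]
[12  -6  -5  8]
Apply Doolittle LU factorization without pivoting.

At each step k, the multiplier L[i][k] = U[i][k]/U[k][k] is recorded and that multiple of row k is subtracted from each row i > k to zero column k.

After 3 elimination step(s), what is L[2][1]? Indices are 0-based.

L[2][1] = 2

Step 1: pivot at (0,0) is -4.
  row1 ← row1 − (1)·row0  ⇒  L[1][0]=1, U row1=(0, -4, 0, 3)
  row2 ← row2 − (3)·row0  ⇒  L[2][0]=3, U row2=(0, -8, 1, 3)
  row3 ← row3 − (-3)·row0  ⇒  L[3][0]=-3, U row3=(0, -12, -2, 17)
Step 2: pivot at (1,1) is -4.
  row2 ← row2 − (2)·row1  ⇒  L[2][1]=2, U row2=(0, 0, 1, -3)
  row3 ← row3 − (3)·row1  ⇒  L[3][1]=3, U row3=(0, 0, -2, 8)
Step 3: pivot at (2,2) is 1.
  row3 ← row3 − (-2)·row2  ⇒  L[3][2]=-2, U row3=(0, 0, 0, 2)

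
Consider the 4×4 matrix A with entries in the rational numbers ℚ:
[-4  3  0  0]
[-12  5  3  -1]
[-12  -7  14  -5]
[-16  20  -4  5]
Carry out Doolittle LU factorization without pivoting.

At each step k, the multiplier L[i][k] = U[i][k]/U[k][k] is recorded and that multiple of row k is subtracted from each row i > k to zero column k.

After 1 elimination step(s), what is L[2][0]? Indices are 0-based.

[col 0] pivot -4
  R1 -= 3*R0 → (0, -4, 3, -1)  (L[1][0] := 3)
  R2 -= 3*R0 → (0, -16, 14, -5)  (L[2][0] := 3)
  R3 -= 4*R0 → (0, 8, -4, 5)  (L[3][0] := 4)

L[2][0] = 3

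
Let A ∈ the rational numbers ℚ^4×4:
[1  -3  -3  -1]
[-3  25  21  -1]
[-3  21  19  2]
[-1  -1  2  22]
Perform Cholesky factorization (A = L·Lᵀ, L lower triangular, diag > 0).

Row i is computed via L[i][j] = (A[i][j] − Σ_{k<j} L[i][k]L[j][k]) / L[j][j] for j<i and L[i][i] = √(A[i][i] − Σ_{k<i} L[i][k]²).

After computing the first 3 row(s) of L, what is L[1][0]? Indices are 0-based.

L[1][0] = -3

Step 1: L[0][0] = √(1) = 1.
  L[1][0] = (-3) / L[0][0] = -3.
Step 2: L[1][1] = √(16) = 4.
  L[2][0] = (-3) / L[0][0] = -3.
  L[2][1] = (12) / L[1][1] = 3.
Step 3: L[2][2] = √(1) = 1.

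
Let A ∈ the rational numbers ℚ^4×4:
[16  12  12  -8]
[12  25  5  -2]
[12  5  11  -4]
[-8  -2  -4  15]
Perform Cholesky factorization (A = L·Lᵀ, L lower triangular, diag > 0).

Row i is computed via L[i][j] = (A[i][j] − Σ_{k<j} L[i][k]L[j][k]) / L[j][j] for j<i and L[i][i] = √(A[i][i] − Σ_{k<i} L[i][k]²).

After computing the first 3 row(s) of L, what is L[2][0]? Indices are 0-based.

Step 1: L[0][0] = √(16) = 4.
  L[1][0] = (12) / L[0][0] = 3.
Step 2: L[1][1] = √(16) = 4.
  L[2][0] = (12) / L[0][0] = 3.
  L[2][1] = (-4) / L[1][1] = -1.
Step 3: L[2][2] = √(1) = 1.

L[2][0] = 3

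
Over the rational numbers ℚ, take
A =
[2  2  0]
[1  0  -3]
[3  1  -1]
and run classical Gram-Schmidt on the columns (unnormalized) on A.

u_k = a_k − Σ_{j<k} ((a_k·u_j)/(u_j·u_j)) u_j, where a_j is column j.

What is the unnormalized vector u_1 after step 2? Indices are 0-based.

Step 1: u_0 = a_0 = (2, 1, 3).
Step 2: u_1 = a_1 − (1/2)·u_0 = (1, -1/2, -1/2).

u_1 = (1, -1/2, -1/2)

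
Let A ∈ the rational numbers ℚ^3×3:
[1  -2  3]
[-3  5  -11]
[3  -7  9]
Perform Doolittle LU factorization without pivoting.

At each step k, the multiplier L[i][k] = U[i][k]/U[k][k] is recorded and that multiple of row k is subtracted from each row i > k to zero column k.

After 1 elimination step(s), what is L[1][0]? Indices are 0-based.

L[1][0] = -3

k=0: U[0][0]=1
  eliminate (1,0): mult=-3, new row 1: (0, -1, -2); set L[1][0]=-3
  eliminate (2,0): mult=3, new row 2: (0, -1, 0); set L[2][0]=3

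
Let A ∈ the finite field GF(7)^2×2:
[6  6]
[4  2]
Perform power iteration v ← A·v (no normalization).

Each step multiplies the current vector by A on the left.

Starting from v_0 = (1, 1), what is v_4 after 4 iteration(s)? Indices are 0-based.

v_0 = (1, 1).
v_1 = A·v_0 = (5, 6).
v_2 = A·v_1 = (3, 4).
v_3 = A·v_2 = (0, 6).
v_4 = A·v_3 = (1, 5).

v_4 = (1, 5)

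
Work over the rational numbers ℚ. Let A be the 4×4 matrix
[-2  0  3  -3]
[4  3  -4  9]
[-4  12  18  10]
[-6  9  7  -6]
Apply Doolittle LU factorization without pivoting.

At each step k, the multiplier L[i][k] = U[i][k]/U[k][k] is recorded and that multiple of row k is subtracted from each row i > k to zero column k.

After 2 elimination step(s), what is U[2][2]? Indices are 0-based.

[col 0] pivot -2
  R1 -= -2*R0 → (0, 3, 2, 3)  (L[1][0] := -2)
  R2 -= 2*R0 → (0, 12, 12, 16)  (L[2][0] := 2)
  R3 -= 3*R0 → (0, 9, -2, 3)  (L[3][0] := 3)
[col 1] pivot 3
  R2 -= 4*R1 → (0, 0, 4, 4)  (L[2][1] := 4)
  R3 -= 3*R1 → (0, 0, -8, -6)  (L[3][1] := 3)

U[2][2] = 4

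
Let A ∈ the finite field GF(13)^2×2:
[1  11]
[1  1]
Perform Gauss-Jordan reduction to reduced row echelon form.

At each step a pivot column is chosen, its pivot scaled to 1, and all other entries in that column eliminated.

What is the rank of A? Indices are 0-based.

pivot(0,0)=1: scale R0 → (1, 11)
  clear (1,0): R1 −= (1)R0 → (0, 3)
pivot(1,1)=3: scale R1 → (0, 1)
  clear (0,1): R0 −= (11)R1 → (1, 0)

rank = 2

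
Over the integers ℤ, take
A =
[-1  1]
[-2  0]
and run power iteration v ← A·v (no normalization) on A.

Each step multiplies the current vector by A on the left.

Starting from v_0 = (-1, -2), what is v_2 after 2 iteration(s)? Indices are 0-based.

v_0 = (-1, -2).
v_1 = A·v_0 = (-1, 2).
v_2 = A·v_1 = (3, 2).

v_2 = (3, 2)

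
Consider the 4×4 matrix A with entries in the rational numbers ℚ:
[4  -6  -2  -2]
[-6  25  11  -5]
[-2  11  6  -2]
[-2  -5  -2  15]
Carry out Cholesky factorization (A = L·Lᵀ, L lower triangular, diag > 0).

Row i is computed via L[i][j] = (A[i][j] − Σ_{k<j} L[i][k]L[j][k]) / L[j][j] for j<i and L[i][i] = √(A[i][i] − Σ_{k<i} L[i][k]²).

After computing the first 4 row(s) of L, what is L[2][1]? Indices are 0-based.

Step 1: L[0][0] = √(4) = 2.
  L[1][0] = (-6) / L[0][0] = -3.
Step 2: L[1][1] = √(16) = 4.
  L[2][0] = (-2) / L[0][0] = -1.
  L[2][1] = (8) / L[1][1] = 2.
Step 3: L[2][2] = √(1) = 1.
  L[3][0] = (-2) / L[0][0] = -1.
  L[3][1] = (-8) / L[1][1] = -2.
  L[3][2] = (1) / L[2][2] = 1.
Step 4: L[3][3] = √(9) = 3.

L[2][1] = 2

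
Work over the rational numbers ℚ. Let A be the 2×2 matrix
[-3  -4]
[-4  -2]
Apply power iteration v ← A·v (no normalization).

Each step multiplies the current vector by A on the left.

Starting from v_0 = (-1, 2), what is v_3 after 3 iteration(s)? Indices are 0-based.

v_0 = (-1, 2).
v_1 = A·v_0 = (-5, 0).
v_2 = A·v_1 = (15, 20).
v_3 = A·v_2 = (-125, -100).

v_3 = (-125, -100)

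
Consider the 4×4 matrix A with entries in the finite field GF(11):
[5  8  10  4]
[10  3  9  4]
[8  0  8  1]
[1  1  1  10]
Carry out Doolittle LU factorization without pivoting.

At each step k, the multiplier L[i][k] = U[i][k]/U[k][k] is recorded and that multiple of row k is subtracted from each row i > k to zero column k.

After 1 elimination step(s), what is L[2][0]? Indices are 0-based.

Step 1: pivot at (0,0) is 5.
  row1 ← row1 − (2)·row0  ⇒  L[1][0]=2, U row1=(0, 9, 0, 7)
  row2 ← row2 − (6)·row0  ⇒  L[2][0]=6, U row2=(0, 7, 3, 10)
  row3 ← row3 − (9)·row0  ⇒  L[3][0]=9, U row3=(0, 6, 10, 7)

L[2][0] = 6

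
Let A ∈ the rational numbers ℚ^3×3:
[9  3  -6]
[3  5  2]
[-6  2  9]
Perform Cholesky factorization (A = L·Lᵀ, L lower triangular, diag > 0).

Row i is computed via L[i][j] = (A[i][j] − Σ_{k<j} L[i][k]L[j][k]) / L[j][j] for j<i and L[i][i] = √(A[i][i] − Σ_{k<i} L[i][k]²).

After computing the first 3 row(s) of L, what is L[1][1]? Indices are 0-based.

L[1][1] = 2

Step 1: L[0][0] = √(9) = 3.
  L[1][0] = (3) / L[0][0] = 1.
Step 2: L[1][1] = √(4) = 2.
  L[2][0] = (-6) / L[0][0] = -2.
  L[2][1] = (4) / L[1][1] = 2.
Step 3: L[2][2] = √(1) = 1.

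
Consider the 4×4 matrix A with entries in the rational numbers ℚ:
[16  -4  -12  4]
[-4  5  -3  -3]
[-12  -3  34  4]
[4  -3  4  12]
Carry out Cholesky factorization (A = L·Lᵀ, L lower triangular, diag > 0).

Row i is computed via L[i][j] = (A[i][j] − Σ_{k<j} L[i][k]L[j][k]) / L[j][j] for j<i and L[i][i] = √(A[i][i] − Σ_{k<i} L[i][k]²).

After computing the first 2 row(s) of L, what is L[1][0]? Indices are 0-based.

Step 1: L[0][0] = √(16) = 4.
  L[1][0] = (-4) / L[0][0] = -1.
Step 2: L[1][1] = √(4) = 2.

L[1][0] = -1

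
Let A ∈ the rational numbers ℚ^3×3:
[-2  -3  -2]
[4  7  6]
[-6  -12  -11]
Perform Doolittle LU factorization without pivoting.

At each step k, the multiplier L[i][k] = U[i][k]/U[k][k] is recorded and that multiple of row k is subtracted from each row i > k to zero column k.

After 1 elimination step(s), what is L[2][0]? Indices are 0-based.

L[2][0] = 3

[col 0] pivot -2
  R1 -= -2*R0 → (0, 1, 2)  (L[1][0] := -2)
  R2 -= 3*R0 → (0, -3, -5)  (L[2][0] := 3)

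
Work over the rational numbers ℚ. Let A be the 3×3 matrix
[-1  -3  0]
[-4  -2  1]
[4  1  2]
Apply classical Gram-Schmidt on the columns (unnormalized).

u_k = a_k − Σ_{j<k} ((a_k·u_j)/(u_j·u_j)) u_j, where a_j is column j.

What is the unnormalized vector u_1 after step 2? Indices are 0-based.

Step 1: u_0 = a_0 = (-1, -4, 4).
Step 2: u_1 = a_1 − (5/11)·u_0 = (-28/11, -2/11, -9/11).

u_1 = (-28/11, -2/11, -9/11)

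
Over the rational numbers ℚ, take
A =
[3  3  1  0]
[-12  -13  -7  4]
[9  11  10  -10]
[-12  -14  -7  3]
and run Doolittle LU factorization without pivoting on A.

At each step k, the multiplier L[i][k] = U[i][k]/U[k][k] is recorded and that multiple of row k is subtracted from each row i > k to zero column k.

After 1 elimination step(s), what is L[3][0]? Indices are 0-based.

Step 1: pivot at (0,0) is 3.
  row1 ← row1 − (-4)·row0  ⇒  L[1][0]=-4, U row1=(0, -1, -3, 4)
  row2 ← row2 − (3)·row0  ⇒  L[2][0]=3, U row2=(0, 2, 7, -10)
  row3 ← row3 − (-4)·row0  ⇒  L[3][0]=-4, U row3=(0, -2, -3, 3)

L[3][0] = -4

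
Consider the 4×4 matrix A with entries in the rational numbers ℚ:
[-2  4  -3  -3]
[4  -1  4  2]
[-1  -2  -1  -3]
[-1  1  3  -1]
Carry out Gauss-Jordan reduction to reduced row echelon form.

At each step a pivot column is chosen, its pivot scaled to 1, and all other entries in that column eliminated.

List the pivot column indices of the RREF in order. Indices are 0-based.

[1] R0 /= -2  ⇒  (1, -2, 3/2, 3/2)
     R1 -= 4·R0  ⇒  (0, 7, -2, -4)
     R2 -= -1·R0  ⇒  (0, -4, 1/2, -3/2)
     R3 -= -1·R0  ⇒  (0, -1, 9/2, 1/2)
[2] R1 /= 7  ⇒  (0, 1, -2/7, -4/7)
     R0 -= -2·R1  ⇒  (1, 0, 13/14, 5/14)
     R2 -= -4·R1  ⇒  (0, 0, -9/14, -53/14)
     R3 -= -1·R1  ⇒  (0, 0, 59/14, -1/14)
[3] R2 /= -9/14  ⇒  (0, 0, 1, 53/9)
     R0 -= 13/14·R2  ⇒  (1, 0, 0, -46/9)
     R1 -= -2/7·R2  ⇒  (0, 1, 0, 10/9)
     R3 -= 59/14·R2  ⇒  (0, 0, 0, -224/9)
[4] R3 /= -224/9  ⇒  (0, 0, 0, 1)
     R0 -= -46/9·R3  ⇒  (1, 0, 0, 0)
     R1 -= 10/9·R3  ⇒  (0, 1, 0, 0)
     R2 -= 53/9·R3  ⇒  (0, 0, 1, 0)

pivot columns: 0, 1, 2, 3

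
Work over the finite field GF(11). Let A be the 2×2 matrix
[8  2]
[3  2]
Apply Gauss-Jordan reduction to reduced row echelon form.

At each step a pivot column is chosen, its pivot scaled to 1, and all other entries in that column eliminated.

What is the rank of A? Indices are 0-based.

rank = 2

step 1: normalize row 0 (÷8) = (1, 3)
  row 1: subtract 3×row0 = (0, 4)
step 2: normalize row 1 (÷4) = (0, 1)
  row 0: subtract 3×row1 = (1, 0)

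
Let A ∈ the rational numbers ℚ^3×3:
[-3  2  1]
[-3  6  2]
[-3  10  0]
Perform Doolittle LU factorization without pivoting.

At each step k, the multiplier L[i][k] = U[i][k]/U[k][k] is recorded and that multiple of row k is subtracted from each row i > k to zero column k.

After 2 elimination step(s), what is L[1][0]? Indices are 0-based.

L[1][0] = 1

k=0: U[0][0]=-3
  eliminate (1,0): mult=1, new row 1: (0, 4, 1); set L[1][0]=1
  eliminate (2,0): mult=1, new row 2: (0, 8, -1); set L[2][0]=1
k=1: U[1][1]=4
  eliminate (2,1): mult=2, new row 2: (0, 0, -3); set L[2][1]=2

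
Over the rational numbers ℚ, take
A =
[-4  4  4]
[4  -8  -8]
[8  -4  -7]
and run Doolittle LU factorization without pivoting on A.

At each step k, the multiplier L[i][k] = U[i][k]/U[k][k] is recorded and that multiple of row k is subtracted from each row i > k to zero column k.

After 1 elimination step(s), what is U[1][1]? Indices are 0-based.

Step 1: pivot at (0,0) is -4.
  row1 ← row1 − (-1)·row0  ⇒  L[1][0]=-1, U row1=(0, -4, -4)
  row2 ← row2 − (-2)·row0  ⇒  L[2][0]=-2, U row2=(0, 4, 1)

U[1][1] = -4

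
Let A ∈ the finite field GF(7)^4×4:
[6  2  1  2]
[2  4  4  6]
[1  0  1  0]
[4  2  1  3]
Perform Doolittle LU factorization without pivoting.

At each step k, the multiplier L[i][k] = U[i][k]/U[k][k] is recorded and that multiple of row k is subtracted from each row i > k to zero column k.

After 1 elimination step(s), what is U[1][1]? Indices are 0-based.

k=0: U[0][0]=6
  eliminate (1,0): mult=5, new row 1: (0, 1, 6, 3); set L[1][0]=5
  eliminate (2,0): mult=6, new row 2: (0, 2, 2, 2); set L[2][0]=6
  eliminate (3,0): mult=3, new row 3: (0, 3, 5, 4); set L[3][0]=3

U[1][1] = 1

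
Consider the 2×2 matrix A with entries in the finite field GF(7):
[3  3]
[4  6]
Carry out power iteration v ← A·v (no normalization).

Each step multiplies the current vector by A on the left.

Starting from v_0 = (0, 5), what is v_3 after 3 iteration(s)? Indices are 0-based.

v_3 = (5, 6)

v_0 = (0, 5).
v_1 = A·v_0 = (1, 2).
v_2 = A·v_1 = (2, 2).
v_3 = A·v_2 = (5, 6).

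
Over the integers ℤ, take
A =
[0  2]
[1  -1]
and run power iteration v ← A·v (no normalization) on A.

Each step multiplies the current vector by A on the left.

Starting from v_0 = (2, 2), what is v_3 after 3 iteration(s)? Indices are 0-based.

v_0 = (2, 2).
v_1 = A·v_0 = (4, 0).
v_2 = A·v_1 = (0, 4).
v_3 = A·v_2 = (8, -4).

v_3 = (8, -4)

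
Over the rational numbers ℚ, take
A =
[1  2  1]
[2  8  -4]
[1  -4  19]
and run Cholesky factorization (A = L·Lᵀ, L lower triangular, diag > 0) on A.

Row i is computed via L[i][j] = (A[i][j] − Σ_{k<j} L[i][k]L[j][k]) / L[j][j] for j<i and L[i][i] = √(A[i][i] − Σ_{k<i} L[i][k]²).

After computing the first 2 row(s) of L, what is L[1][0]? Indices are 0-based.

L[1][0] = 2

Step 1: L[0][0] = √(1) = 1.
  L[1][0] = (2) / L[0][0] = 2.
Step 2: L[1][1] = √(4) = 2.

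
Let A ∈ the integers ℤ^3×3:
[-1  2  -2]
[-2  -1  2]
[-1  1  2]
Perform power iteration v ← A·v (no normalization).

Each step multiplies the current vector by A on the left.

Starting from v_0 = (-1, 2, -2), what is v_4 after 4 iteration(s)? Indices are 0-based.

v_4 = (81, -104, -59)

v_0 = (-1, 2, -2).
v_1 = A·v_0 = (9, -4, -1).
v_2 = A·v_1 = (-15, -16, -15).
v_3 = A·v_2 = (13, 16, -31).
v_4 = A·v_3 = (81, -104, -59).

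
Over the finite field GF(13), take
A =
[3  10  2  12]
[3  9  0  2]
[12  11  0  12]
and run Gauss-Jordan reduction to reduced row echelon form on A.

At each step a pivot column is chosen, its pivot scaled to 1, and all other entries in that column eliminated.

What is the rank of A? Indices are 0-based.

rank = 3

step 1: normalize row 0 (÷3) = (1, 12, 5, 4)
  row 1: subtract 3×row0 = (0, 12, 11, 3)
  row 2: subtract 12×row0 = (0, 10, 5, 3)
step 2: normalize row 1 (÷12) = (0, 1, 2, 10)
  row 0: subtract 12×row1 = (1, 0, 7, 1)
  row 2: subtract 10×row1 = (0, 0, 11, 7)
step 3: normalize row 2 (÷11) = (0, 0, 1, 3)
  row 0: subtract 7×row2 = (1, 0, 0, 6)
  row 1: subtract 2×row2 = (0, 1, 0, 4)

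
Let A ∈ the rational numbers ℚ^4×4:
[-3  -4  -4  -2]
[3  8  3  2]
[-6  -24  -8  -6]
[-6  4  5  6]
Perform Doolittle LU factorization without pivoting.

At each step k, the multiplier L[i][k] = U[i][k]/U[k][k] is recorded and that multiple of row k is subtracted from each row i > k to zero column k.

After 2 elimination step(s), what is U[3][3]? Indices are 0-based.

k=0: U[0][0]=-3
  eliminate (1,0): mult=-1, new row 1: (0, 4, -1, 0); set L[1][0]=-1
  eliminate (2,0): mult=2, new row 2: (0, -16, 0, -2); set L[2][0]=2
  eliminate (3,0): mult=2, new row 3: (0, 12, 13, 10); set L[3][0]=2
k=1: U[1][1]=4
  eliminate (2,1): mult=-4, new row 2: (0, 0, -4, -2); set L[2][1]=-4
  eliminate (3,1): mult=3, new row 3: (0, 0, 16, 10); set L[3][1]=3

U[3][3] = 10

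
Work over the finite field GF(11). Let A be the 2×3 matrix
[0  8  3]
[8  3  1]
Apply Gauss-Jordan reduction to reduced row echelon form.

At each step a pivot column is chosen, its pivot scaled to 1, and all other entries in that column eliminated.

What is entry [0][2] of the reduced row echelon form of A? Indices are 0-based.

M[0][2] = 6

pivot(0,0): swap R0↔R1
pivot(0,0)=8: scale R0 → (1, 10, 7)
pivot(1,1)=8: scale R1 → (0, 1, 10)
  clear (0,1): R0 −= (10)R1 → (1, 0, 6)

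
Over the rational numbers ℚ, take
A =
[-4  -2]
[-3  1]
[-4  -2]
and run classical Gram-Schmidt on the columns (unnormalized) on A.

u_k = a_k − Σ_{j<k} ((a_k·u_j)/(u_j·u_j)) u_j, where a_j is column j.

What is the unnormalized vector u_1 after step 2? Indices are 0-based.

Step 1: u_0 = a_0 = (-4, -3, -4).
Step 2: u_1 = a_1 − (13/41)·u_0 = (-30/41, 80/41, -30/41).

u_1 = (-30/41, 80/41, -30/41)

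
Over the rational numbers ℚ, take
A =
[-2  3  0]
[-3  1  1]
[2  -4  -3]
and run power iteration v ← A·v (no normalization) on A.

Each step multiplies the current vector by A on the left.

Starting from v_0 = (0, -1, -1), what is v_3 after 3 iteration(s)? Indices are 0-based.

v_0 = (0, -1, -1).
v_1 = A·v_0 = (-3, -2, 7).
v_2 = A·v_1 = (0, 14, -19).
v_3 = A·v_2 = (42, -5, 1).

v_3 = (42, -5, 1)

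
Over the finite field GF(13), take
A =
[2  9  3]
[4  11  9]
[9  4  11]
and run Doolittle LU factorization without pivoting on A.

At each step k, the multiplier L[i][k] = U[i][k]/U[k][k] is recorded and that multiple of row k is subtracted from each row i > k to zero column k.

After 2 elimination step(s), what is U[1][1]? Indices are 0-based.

U[1][1] = 6

Step 1: pivot at (0,0) is 2.
  row1 ← row1 − (2)·row0  ⇒  L[1][0]=2, U row1=(0, 6, 3)
  row2 ← row2 − (11)·row0  ⇒  L[2][0]=11, U row2=(0, 9, 4)
Step 2: pivot at (1,1) is 6.
  row2 ← row2 − (8)·row1  ⇒  L[2][1]=8, U row2=(0, 0, 6)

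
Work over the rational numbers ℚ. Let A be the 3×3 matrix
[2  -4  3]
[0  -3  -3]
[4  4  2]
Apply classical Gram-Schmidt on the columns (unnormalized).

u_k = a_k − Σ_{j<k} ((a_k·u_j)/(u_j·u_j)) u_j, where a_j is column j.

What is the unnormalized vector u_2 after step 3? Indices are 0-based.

Step 1: u_0 = a_0 = (2, 0, 4).
Step 2: u_1 = a_1 − (2/5)·u_0 = (-24/5, -3, 12/5).
Step 3: u_2 = a_2 − (7/10)·u_0 − (-1/63)·u_1 = (32/21, -64/21, -16/21).

u_2 = (32/21, -64/21, -16/21)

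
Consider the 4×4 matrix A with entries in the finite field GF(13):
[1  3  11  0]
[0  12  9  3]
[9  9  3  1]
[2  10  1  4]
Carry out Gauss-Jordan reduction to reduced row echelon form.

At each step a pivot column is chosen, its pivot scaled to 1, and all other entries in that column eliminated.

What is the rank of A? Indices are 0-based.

rank = 4

step 1: normalize row 0 (÷1) = (1, 3, 11, 0)
  row 2: subtract 9×row0 = (0, 8, 8, 1)
  row 3: subtract 2×row0 = (0, 4, 5, 4)
step 2: normalize row 1 (÷12) = (0, 1, 4, 10)
  row 0: subtract 3×row1 = (1, 0, 12, 9)
  row 2: subtract 8×row1 = (0, 0, 2, 12)
  row 3: subtract 4×row1 = (0, 0, 2, 3)
step 3: normalize row 2 (÷2) = (0, 0, 1, 6)
  row 0: subtract 12×row2 = (1, 0, 0, 2)
  row 1: subtract 4×row2 = (0, 1, 0, 12)
  row 3: subtract 2×row2 = (0, 0, 0, 4)
step 4: normalize row 3 (÷4) = (0, 0, 0, 1)
  row 0: subtract 2×row3 = (1, 0, 0, 0)
  row 1: subtract 12×row3 = (0, 1, 0, 0)
  row 2: subtract 6×row3 = (0, 0, 1, 0)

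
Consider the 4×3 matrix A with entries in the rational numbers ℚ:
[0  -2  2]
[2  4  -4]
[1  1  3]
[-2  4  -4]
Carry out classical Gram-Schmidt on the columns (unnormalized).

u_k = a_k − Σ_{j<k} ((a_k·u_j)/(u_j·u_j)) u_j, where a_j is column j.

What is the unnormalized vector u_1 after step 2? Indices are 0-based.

u_1 = (-2, 34/9, 8/9, 38/9)

Step 1: u_0 = a_0 = (0, 2, 1, -2).
Step 2: u_1 = a_1 − (1/9)·u_0 = (-2, 34/9, 8/9, 38/9).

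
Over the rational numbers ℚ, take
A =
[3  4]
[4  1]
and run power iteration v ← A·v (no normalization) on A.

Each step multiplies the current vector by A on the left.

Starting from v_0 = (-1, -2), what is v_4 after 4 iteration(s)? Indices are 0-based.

v_4 = (-2225, -1762)

v_0 = (-1, -2).
v_1 = A·v_0 = (-11, -6).
v_2 = A·v_1 = (-57, -50).
v_3 = A·v_2 = (-371, -278).
v_4 = A·v_3 = (-2225, -1762).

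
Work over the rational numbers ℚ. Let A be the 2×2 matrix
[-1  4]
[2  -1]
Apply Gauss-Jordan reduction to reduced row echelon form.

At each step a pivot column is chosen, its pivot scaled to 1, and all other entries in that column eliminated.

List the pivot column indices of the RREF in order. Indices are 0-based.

pivot columns: 0, 1

step 1: normalize row 0 (÷-1) = (1, -4)
  row 1: subtract 2×row0 = (0, 7)
step 2: normalize row 1 (÷7) = (0, 1)
  row 0: subtract -4×row1 = (1, 0)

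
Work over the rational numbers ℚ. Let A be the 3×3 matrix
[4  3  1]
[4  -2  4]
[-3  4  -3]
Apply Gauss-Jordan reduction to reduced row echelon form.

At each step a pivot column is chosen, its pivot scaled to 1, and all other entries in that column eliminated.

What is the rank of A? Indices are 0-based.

rank = 3

[1] R0 /= 4  ⇒  (1, 3/4, 1/4)
     R1 -= 4·R0  ⇒  (0, -5, 3)
     R2 -= -3·R0  ⇒  (0, 25/4, -9/4)
[2] R1 /= -5  ⇒  (0, 1, -3/5)
     R0 -= 3/4·R1  ⇒  (1, 0, 7/10)
     R2 -= 25/4·R1  ⇒  (0, 0, 3/2)
[3] R2 /= 3/2  ⇒  (0, 0, 1)
     R0 -= 7/10·R2  ⇒  (1, 0, 0)
     R1 -= -3/5·R2  ⇒  (0, 1, 0)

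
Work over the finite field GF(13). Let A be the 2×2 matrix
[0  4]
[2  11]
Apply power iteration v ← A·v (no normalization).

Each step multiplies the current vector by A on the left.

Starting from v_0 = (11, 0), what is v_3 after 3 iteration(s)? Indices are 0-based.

v_3 = (6, 4)

v_0 = (11, 0).
v_1 = A·v_0 = (0, 9).
v_2 = A·v_1 = (10, 8).
v_3 = A·v_2 = (6, 4).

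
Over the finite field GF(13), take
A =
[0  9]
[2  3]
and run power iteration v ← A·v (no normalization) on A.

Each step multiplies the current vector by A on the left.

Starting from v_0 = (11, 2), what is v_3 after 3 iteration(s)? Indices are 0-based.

v_3 = (1, 6)

v_0 = (11, 2).
v_1 = A·v_0 = (5, 2).
v_2 = A·v_1 = (5, 3).
v_3 = A·v_2 = (1, 6).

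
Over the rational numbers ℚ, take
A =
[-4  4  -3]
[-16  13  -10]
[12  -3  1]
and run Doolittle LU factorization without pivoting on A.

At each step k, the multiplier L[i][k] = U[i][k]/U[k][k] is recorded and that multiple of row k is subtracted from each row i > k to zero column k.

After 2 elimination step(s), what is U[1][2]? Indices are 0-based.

U[1][2] = 2

k=0: U[0][0]=-4
  eliminate (1,0): mult=4, new row 1: (0, -3, 2); set L[1][0]=4
  eliminate (2,0): mult=-3, new row 2: (0, 9, -8); set L[2][0]=-3
k=1: U[1][1]=-3
  eliminate (2,1): mult=-3, new row 2: (0, 0, -2); set L[2][1]=-3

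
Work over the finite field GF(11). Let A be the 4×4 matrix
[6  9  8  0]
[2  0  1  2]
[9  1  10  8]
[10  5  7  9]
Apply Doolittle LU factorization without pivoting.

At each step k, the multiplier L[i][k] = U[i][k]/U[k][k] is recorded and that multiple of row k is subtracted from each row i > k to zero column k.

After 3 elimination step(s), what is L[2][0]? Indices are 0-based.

k=0: U[0][0]=6
  eliminate (1,0): mult=4, new row 1: (0, 8, 2, 2); set L[1][0]=4
  eliminate (2,0): mult=7, new row 2: (0, 4, 9, 8); set L[2][0]=7
  eliminate (3,0): mult=9, new row 3: (0, 1, 1, 9); set L[3][0]=9
k=1: U[1][1]=8
  eliminate (2,1): mult=6, new row 2: (0, 0, 8, 7); set L[2][1]=6
  eliminate (3,1): mult=7, new row 3: (0, 0, 9, 6); set L[3][1]=7
k=2: U[2][2]=8
  eliminate (3,2): mult=8, new row 3: (0, 0, 0, 5); set L[3][2]=8

L[2][0] = 7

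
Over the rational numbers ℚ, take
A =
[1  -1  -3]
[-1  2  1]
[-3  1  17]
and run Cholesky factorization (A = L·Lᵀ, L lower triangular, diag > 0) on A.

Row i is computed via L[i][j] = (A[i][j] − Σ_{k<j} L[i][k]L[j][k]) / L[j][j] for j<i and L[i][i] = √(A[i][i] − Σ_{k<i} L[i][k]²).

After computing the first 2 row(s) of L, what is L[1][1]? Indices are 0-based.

L[1][1] = 1

Step 1: L[0][0] = √(1) = 1.
  L[1][0] = (-1) / L[0][0] = -1.
Step 2: L[1][1] = √(1) = 1.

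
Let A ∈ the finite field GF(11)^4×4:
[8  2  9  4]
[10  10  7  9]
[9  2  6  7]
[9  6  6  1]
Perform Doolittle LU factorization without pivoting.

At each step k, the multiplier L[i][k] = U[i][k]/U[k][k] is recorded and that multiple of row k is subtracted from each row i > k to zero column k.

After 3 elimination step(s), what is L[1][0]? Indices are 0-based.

L[1][0] = 4

[col 0] pivot 8
  R1 -= 4*R0 → (0, 2, 4, 4)  (L[1][0] := 4)
  R2 -= 8*R0 → (0, 8, 0, 8)  (L[2][0] := 8)
  R3 -= 8*R0 → (0, 1, 0, 2)  (L[3][0] := 8)
[col 1] pivot 2
  R2 -= 4*R1 → (0, 0, 6, 3)  (L[2][1] := 4)
  R3 -= 6*R1 → (0, 0, 9, 0)  (L[3][1] := 6)
[col 2] pivot 6
  R3 -= 7*R2 → (0, 0, 0, 1)  (L[3][2] := 7)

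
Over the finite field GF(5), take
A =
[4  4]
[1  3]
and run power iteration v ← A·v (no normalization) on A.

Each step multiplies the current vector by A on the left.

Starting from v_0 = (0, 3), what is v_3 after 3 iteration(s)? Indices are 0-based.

v_0 = (0, 3).
v_1 = A·v_0 = (2, 4).
v_2 = A·v_1 = (4, 4).
v_3 = A·v_2 = (2, 1).

v_3 = (2, 1)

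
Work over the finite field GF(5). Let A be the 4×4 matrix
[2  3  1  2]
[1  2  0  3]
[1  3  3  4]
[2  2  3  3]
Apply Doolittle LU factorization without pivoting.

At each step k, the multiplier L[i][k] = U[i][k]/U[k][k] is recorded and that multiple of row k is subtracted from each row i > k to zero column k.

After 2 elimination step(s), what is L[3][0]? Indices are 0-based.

[col 0] pivot 2
  R1 -= 3*R0 → (0, 3, 2, 2)  (L[1][0] := 3)
  R2 -= 3*R0 → (0, 4, 0, 3)  (L[2][0] := 3)
  R3 -= 1*R0 → (0, 4, 2, 1)  (L[3][0] := 1)
[col 1] pivot 3
  R2 -= 3*R1 → (0, 0, 4, 2)  (L[2][1] := 3)
  R3 -= 3*R1 → (0, 0, 1, 0)  (L[3][1] := 3)

L[3][0] = 1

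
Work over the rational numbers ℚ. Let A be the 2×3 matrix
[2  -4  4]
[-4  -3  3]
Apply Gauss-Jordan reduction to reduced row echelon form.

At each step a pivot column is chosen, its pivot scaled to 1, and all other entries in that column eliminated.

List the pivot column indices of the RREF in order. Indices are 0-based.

[1] R0 /= 2  ⇒  (1, -2, 2)
     R1 -= -4·R0  ⇒  (0, -11, 11)
[2] R1 /= -11  ⇒  (0, 1, -1)
     R0 -= -2·R1  ⇒  (1, 0, 0)

pivot columns: 0, 1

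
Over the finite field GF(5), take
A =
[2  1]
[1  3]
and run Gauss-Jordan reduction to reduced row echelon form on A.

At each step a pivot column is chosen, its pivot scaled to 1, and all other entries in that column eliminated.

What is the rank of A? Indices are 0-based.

[1] R0 /= 2  ⇒  (1, 3)
     R1 -= 1·R0  ⇒  (0, 0)
column 1 empty below row 1

rank = 1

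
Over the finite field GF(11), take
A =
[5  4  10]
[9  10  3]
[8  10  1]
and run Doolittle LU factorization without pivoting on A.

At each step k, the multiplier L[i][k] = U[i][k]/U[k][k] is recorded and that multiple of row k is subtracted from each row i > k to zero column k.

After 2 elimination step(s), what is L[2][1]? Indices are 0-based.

L[2][1] = 6

Step 1: pivot at (0,0) is 5.
  row1 ← row1 − (4)·row0  ⇒  L[1][0]=4, U row1=(0, 5, 7)
  row2 ← row2 − (6)·row0  ⇒  L[2][0]=6, U row2=(0, 8, 7)
Step 2: pivot at (1,1) is 5.
  row2 ← row2 − (6)·row1  ⇒  L[2][1]=6, U row2=(0, 0, 9)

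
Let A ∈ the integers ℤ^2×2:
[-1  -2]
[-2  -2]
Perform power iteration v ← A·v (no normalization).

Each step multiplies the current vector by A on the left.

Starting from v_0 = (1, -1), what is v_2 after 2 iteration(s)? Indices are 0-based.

v_2 = (-1, -2)

v_0 = (1, -1).
v_1 = A·v_0 = (1, 0).
v_2 = A·v_1 = (-1, -2).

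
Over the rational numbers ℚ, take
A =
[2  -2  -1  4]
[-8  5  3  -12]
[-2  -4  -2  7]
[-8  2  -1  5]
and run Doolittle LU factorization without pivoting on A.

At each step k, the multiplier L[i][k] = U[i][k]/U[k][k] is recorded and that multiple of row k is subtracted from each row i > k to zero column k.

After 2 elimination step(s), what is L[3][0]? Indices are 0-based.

Step 1: pivot at (0,0) is 2.
  row1 ← row1 − (-4)·row0  ⇒  L[1][0]=-4, U row1=(0, -3, -1, 4)
  row2 ← row2 − (-1)·row0  ⇒  L[2][0]=-1, U row2=(0, -6, -3, 11)
  row3 ← row3 − (-4)·row0  ⇒  L[3][0]=-4, U row3=(0, -6, -5, 21)
Step 2: pivot at (1,1) is -3.
  row2 ← row2 − (2)·row1  ⇒  L[2][1]=2, U row2=(0, 0, -1, 3)
  row3 ← row3 − (2)·row1  ⇒  L[3][1]=2, U row3=(0, 0, -3, 13)

L[3][0] = -4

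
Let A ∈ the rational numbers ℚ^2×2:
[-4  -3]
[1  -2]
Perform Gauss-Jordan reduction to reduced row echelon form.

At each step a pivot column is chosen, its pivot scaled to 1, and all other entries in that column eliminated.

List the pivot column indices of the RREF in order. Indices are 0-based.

step 1: normalize row 0 (÷-4) = (1, 3/4)
  row 1: subtract 1×row0 = (0, -11/4)
step 2: normalize row 1 (÷-11/4) = (0, 1)
  row 0: subtract 3/4×row1 = (1, 0)

pivot columns: 0, 1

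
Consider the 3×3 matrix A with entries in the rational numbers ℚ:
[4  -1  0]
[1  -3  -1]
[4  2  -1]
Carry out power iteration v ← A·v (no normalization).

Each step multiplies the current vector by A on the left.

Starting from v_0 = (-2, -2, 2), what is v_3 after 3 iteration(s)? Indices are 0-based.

v_3 = (-106, -26, -94)

v_0 = (-2, -2, 2).
v_1 = A·v_0 = (-6, 2, -14).
v_2 = A·v_1 = (-26, 2, -6).
v_3 = A·v_2 = (-106, -26, -94).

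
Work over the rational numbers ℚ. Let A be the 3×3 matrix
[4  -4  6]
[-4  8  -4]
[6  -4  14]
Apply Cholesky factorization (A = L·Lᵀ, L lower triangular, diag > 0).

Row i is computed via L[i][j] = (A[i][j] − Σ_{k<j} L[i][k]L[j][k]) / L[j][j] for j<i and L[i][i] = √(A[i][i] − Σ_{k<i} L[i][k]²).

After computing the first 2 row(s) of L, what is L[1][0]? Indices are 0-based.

L[1][0] = -2

Step 1: L[0][0] = √(4) = 2.
  L[1][0] = (-4) / L[0][0] = -2.
Step 2: L[1][1] = √(4) = 2.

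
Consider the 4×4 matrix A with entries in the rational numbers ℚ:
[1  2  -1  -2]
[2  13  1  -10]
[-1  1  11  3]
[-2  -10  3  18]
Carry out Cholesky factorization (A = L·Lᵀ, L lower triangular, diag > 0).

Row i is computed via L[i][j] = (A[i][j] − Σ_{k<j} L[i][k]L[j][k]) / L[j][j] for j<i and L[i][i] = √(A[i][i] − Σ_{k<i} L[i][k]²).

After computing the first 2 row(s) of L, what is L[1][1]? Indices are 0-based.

L[1][1] = 3

Step 1: L[0][0] = √(1) = 1.
  L[1][0] = (2) / L[0][0] = 2.
Step 2: L[1][1] = √(9) = 3.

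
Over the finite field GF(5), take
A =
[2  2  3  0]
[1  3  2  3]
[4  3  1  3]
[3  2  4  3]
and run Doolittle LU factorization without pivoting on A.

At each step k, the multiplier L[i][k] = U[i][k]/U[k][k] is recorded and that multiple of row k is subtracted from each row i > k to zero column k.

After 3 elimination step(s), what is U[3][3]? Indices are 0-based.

U[3][3] = 4

[col 0] pivot 2
  R1 -= 3*R0 → (0, 2, 3, 3)  (L[1][0] := 3)
  R2 -= 2*R0 → (0, 4, 0, 3)  (L[2][0] := 2)
  R3 -= 4*R0 → (0, 4, 2, 3)  (L[3][0] := 4)
[col 1] pivot 2
  R2 -= 2*R1 → (0, 0, 4, 2)  (L[2][1] := 2)
  R3 -= 2*R1 → (0, 0, 1, 2)  (L[3][1] := 2)
[col 2] pivot 4
  R3 -= 4*R2 → (0, 0, 0, 4)  (L[3][2] := 4)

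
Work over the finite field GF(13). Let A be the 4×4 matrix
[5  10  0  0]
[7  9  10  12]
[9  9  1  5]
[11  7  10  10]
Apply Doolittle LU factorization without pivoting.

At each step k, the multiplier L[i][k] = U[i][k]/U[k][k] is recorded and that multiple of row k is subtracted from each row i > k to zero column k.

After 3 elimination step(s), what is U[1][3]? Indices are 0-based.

U[1][3] = 12

Step 1: pivot at (0,0) is 5.
  row1 ← row1 − (4)·row0  ⇒  L[1][0]=4, U row1=(0, 8, 10, 12)
  row2 ← row2 − (7)·row0  ⇒  L[2][0]=7, U row2=(0, 4, 1, 5)
  row3 ← row3 − (10)·row0  ⇒  L[3][0]=10, U row3=(0, 11, 10, 10)
Step 2: pivot at (1,1) is 8.
  row2 ← row2 − (7)·row1  ⇒  L[2][1]=7, U row2=(0, 0, 9, 12)
  row3 ← row3 − (3)·row1  ⇒  L[3][1]=3, U row3=(0, 0, 6, 0)
Step 3: pivot at (2,2) is 9.
  row3 ← row3 − (5)·row2  ⇒  L[3][2]=5, U row3=(0, 0, 0, 5)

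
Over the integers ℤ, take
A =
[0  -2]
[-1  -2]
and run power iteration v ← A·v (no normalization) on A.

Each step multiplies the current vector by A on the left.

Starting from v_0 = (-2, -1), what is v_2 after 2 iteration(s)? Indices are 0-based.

v_0 = (-2, -1).
v_1 = A·v_0 = (2, 4).
v_2 = A·v_1 = (-8, -10).

v_2 = (-8, -10)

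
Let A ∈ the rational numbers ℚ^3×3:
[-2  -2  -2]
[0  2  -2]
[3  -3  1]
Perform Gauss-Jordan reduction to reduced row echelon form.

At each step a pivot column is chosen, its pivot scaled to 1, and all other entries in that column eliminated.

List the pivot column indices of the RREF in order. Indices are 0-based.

pivot columns: 0, 1, 2

step 1: normalize row 0 (÷-2) = (1, 1, 1)
  row 2: subtract 3×row0 = (0, -6, -2)
step 2: normalize row 1 (÷2) = (0, 1, -1)
  row 0: subtract 1×row1 = (1, 0, 2)
  row 2: subtract -6×row1 = (0, 0, -8)
step 3: normalize row 2 (÷-8) = (0, 0, 1)
  row 0: subtract 2×row2 = (1, 0, 0)
  row 1: subtract -1×row2 = (0, 1, 0)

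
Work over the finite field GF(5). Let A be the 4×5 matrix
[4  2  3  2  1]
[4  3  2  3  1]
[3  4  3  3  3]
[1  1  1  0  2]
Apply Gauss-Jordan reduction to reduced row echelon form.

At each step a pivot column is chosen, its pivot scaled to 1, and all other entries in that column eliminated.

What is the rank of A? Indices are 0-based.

step 1: normalize row 0 (÷4) = (1, 3, 2, 3, 4)
  row 1: subtract 4×row0 = (0, 1, 4, 1, 0)
  row 2: subtract 3×row0 = (0, 0, 2, 4, 1)
  row 3: subtract 1×row0 = (0, 3, 4, 2, 3)
step 2: normalize row 1 (÷1) = (0, 1, 4, 1, 0)
  row 0: subtract 3×row1 = (1, 0, 0, 0, 4)
  row 3: subtract 3×row1 = (0, 0, 2, 4, 3)
step 3: normalize row 2 (÷2) = (0, 0, 1, 2, 3)
  row 1: subtract 4×row2 = (0, 1, 0, 3, 3)
  row 3: subtract 2×row2 = (0, 0, 0, 0, 2)
skip col 3 (zero from row 3)
step 4: normalize row 3 (÷2) = (0, 0, 0, 0, 1)
  row 0: subtract 4×row3 = (1, 0, 0, 0, 0)
  row 1: subtract 3×row3 = (0, 1, 0, 3, 0)
  row 2: subtract 3×row3 = (0, 0, 1, 2, 0)

rank = 4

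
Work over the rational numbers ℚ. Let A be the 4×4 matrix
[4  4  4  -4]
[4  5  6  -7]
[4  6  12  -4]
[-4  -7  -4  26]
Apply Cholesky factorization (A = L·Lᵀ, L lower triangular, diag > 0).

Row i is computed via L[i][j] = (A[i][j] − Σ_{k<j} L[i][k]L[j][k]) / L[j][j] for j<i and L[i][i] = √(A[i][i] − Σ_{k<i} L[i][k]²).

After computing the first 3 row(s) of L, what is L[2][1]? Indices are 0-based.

Step 1: L[0][0] = √(4) = 2.
  L[1][0] = (4) / L[0][0] = 2.
Step 2: L[1][1] = √(1) = 1.
  L[2][0] = (4) / L[0][0] = 2.
  L[2][1] = (2) / L[1][1] = 2.
Step 3: L[2][2] = √(4) = 2.

L[2][1] = 2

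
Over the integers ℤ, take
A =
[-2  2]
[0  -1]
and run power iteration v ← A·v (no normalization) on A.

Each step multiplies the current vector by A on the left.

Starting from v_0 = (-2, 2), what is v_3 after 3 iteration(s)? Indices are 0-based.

v_0 = (-2, 2).
v_1 = A·v_0 = (8, -2).
v_2 = A·v_1 = (-20, 2).
v_3 = A·v_2 = (44, -2).

v_3 = (44, -2)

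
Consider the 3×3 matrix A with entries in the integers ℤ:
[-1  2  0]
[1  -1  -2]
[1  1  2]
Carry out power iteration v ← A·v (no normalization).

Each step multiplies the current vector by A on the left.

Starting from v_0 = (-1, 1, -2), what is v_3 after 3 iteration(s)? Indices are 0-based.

v_0 = (-1, 1, -2).
v_1 = A·v_0 = (3, 2, -4).
v_2 = A·v_1 = (1, 9, -3).
v_3 = A·v_2 = (17, -2, 4).

v_3 = (17, -2, 4)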